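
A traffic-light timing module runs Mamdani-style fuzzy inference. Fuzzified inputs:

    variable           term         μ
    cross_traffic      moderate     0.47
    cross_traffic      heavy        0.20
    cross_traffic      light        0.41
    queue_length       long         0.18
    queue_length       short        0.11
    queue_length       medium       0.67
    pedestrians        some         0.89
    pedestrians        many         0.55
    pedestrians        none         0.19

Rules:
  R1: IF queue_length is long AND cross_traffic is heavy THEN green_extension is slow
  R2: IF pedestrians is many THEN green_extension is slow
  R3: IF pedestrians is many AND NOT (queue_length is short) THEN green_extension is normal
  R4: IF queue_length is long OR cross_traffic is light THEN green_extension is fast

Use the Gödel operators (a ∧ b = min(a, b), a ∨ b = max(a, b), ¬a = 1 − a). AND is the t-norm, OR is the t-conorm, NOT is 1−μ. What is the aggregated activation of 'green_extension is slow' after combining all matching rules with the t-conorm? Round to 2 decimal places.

0.55

R1: long=0.18, heavy=0.20; AND[min(a, b)] → w = 0.18
R2: many=0.55 → w = 0.55
R3: many=0.55, ¬short=1−0.11=0.89; AND[min(a, b)] → w = 0.55
R4: long=0.18, light=0.41; OR[max(a, b)] → w = 0.41
Rules with consequent 'slow': {R1, R2} → strengths 0.18, 0.55
Aggregate via t-conorm [max(a, b)]: 0.55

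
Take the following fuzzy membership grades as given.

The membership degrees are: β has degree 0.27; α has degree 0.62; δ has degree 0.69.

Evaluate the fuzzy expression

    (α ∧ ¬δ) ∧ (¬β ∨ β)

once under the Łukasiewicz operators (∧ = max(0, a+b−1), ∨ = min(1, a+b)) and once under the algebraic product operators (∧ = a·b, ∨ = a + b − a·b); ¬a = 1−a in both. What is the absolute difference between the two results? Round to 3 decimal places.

0.154

Under Łukasiewicz:
  ¬δ = 1 − 0.69 = 0.31
  α ∧ ¬δ = max(0, a+b−1) on (0.62, 0.31) = 0.00
  ¬β = 1 − 0.27 = 0.73
  ¬β ∨ β = min(1, a+b) on (0.73, 0.27) = 1.00
  (α ∧ ¬δ) ∧ (¬β ∨ β) = max(0, a+b−1) on (0.00, 1.00) = 0.00
  → value = 0.0000
Under algebraic product:
  ¬δ = 1 − 0.6900 = 0.3100
  α ∧ ¬δ = a·b on (0.6200, 0.3100) = 0.1922
  ¬β = 1 − 0.2700 = 0.7300
  ¬β ∨ β = a + b − a·b on (0.7300, 0.2700) = 0.8029
  (α ∧ ¬δ) ∧ (¬β ∨ β) = a·b on (0.1922, 0.8029) = 0.1543
  → value = 0.1543
|0.0000 − 0.1543| = 0.154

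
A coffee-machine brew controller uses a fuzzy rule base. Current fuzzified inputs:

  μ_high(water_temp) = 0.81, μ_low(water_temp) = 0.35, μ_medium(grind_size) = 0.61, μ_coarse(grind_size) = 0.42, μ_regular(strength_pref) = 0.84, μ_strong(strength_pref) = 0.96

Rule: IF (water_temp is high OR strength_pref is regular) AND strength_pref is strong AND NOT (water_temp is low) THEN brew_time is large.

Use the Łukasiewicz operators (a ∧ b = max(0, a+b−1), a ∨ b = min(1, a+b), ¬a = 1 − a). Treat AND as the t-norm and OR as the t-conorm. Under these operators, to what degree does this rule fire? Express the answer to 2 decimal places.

0.61

firing strength: (high=0.81 OR regular=0.84) = 1.00; AND[max(0, a+b−1)] with strong=0.96, ¬low=1−0.35=0.65 → w = 0.61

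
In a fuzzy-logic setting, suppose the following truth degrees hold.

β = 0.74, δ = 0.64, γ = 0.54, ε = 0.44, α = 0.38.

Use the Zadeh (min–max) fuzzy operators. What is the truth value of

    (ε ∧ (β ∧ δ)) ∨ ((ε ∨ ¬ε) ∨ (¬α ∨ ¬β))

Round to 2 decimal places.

0.62

β ∧ δ = min(a, b) on (0.74, 0.64) = 0.64
ε ∧ (β ∧ δ) = min(a, b) on (0.44, 0.64) = 0.44
¬ε = 1 − 0.44 = 0.56
ε ∨ ¬ε = max(a, b) on (0.44, 0.56) = 0.56
¬α = 1 − 0.38 = 0.62
¬β = 1 − 0.74 = 0.26
¬α ∨ ¬β = max(a, b) on (0.62, 0.26) = 0.62
(ε ∨ ¬ε) ∨ (¬α ∨ ¬β) = max(a, b) on (0.56, 0.62) = 0.62
(ε ∧ (β ∧ δ)) ∨ ((ε ∨ ¬ε) ∨ (¬α ∨ ¬β)) = max(a, b) on (0.44, 0.62) = 0.62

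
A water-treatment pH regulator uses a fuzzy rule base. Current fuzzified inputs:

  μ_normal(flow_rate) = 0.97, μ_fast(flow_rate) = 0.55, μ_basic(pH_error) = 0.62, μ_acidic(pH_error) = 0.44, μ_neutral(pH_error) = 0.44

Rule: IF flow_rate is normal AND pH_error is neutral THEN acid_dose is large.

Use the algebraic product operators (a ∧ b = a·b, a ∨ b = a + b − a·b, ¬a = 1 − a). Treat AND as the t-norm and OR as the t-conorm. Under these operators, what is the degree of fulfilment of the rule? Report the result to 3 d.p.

firing strength: normal=0.97, neutral=0.44; AND[a·b] → w = 0.4268

0.427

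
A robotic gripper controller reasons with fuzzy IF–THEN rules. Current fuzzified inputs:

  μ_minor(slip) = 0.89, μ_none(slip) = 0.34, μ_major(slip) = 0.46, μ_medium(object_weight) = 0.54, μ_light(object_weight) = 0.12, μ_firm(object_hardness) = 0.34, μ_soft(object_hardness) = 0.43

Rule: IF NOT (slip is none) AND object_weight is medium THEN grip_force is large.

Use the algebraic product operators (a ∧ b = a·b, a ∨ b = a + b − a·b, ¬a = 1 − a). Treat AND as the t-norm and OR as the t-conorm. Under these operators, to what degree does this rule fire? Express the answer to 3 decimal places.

0.356

firing strength: ¬none=1−0.34=0.66, medium=0.54; AND[a·b] → w = 0.3564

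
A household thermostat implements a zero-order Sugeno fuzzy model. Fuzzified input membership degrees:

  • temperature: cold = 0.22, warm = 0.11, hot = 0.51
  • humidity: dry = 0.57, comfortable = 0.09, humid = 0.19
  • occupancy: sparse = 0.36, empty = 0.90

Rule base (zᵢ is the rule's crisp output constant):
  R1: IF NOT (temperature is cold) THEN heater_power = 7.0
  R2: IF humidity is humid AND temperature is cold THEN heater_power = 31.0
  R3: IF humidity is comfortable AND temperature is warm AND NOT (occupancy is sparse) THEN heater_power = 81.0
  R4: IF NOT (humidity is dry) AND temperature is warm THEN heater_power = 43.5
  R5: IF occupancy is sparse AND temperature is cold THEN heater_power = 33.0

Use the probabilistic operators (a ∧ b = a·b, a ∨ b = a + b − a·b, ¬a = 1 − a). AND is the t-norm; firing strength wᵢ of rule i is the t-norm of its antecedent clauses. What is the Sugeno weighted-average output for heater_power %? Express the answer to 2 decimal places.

R1 (z=7.0): ¬cold=1−0.22=0.78 → w = 0.7800
R2 (z=31.0): humid=0.19, cold=0.22; AND[a·b] → w = 0.0418
R3 (z=81.0): comfortable=0.09, warm=0.11, ¬sparse=1−0.36=0.64; AND[a·b] → w = 0.0063
R4 (z=43.5): ¬dry=1−0.57=0.43, warm=0.11; AND[a·b] → w = 0.0473
R5 (z=33.0): sparse=0.36, cold=0.22; AND[a·b] → w = 0.0792
Weighted average = (0.7800·7.0 + 0.0418·31.0 + 0.0063·81.0 + 0.0473·43.5 + 0.0792·33.0) / (0.7800 + 0.0418 + 0.0063 + 0.0473 + 0.0792)
  = 11.9402 / 0.9546 = 12.51

12.51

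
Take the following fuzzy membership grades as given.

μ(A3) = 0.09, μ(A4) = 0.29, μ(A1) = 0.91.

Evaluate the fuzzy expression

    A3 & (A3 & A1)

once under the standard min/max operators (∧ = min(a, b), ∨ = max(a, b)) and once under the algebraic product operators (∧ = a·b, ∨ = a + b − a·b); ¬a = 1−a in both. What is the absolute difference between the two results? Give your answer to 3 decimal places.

0.083

Under standard min/max:
  A3 & A1 = min(a, b) on (0.09, 0.91) = 0.09
  A3 & (A3 & A1) = min(a, b) on (0.09, 0.09) = 0.09
  → value = 0.0900
Under algebraic product:
  A3 & A1 = a·b on (0.0900, 0.9100) = 0.0819
  A3 & (A3 & A1) = a·b on (0.0900, 0.0819) = 0.0074
  → value = 0.0074
|0.0900 − 0.0074| = 0.083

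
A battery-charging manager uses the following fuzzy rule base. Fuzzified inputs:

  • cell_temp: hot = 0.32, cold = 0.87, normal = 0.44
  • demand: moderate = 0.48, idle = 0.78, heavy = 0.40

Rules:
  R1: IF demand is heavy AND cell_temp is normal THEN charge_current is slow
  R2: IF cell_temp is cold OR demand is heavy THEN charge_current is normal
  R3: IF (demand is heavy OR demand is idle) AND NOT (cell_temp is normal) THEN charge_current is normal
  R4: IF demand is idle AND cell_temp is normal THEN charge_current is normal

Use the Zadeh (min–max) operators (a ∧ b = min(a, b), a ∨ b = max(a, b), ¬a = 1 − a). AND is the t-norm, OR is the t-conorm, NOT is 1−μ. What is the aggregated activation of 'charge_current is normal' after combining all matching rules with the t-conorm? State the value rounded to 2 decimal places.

R1: heavy=0.40, normal=0.44; AND[min(a, b)] → w = 0.40
R2: cold=0.87, heavy=0.40; OR[max(a, b)] → w = 0.87
R3: (heavy=0.40 OR idle=0.78) = 0.78; AND[min(a, b)] with ¬normal=1−0.44=0.56 → w = 0.56
R4: idle=0.78, normal=0.44; AND[min(a, b)] → w = 0.44
Rules with consequent 'normal': {R2, R3, R4} → strengths 0.87, 0.56, 0.44
Aggregate via t-conorm [max(a, b)]: 0.87

0.87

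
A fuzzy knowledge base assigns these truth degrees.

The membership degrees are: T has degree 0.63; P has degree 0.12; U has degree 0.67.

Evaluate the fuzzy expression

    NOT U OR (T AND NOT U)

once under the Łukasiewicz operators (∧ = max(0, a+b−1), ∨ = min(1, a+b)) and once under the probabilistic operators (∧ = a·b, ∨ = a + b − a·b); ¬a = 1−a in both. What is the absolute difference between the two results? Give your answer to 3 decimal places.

0.139

Under Łukasiewicz:
  NOT U = 1 − 0.67 = 0.33
  NOT U = 1 − 0.67 = 0.33
  T AND NOT U = max(0, a+b−1) on (0.63, 0.33) = 0.00
  NOT U OR (T AND NOT U) = min(1, a+b) on (0.33, 0.00) = 0.33
  → value = 0.3300
Under probabilistic:
  NOT U = 1 − 0.6700 = 0.3300
  NOT U = 1 − 0.6700 = 0.3300
  T AND NOT U = a·b on (0.6300, 0.3300) = 0.2079
  NOT U OR (T AND NOT U) = a + b − a·b on (0.3300, 0.2079) = 0.4693
  → value = 0.4693
|0.3300 − 0.4693| = 0.139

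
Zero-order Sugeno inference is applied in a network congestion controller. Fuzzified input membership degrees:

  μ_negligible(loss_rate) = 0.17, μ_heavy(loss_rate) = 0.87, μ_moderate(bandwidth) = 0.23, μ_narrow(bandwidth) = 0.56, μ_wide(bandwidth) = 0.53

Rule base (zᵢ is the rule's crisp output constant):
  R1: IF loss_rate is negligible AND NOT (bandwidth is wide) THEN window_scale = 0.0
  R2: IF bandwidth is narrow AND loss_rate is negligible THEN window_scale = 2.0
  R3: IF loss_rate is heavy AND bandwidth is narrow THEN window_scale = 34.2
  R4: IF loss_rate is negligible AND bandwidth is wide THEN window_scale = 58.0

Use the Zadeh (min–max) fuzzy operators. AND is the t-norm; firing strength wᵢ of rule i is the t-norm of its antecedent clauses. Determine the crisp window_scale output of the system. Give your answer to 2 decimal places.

R1 (z=0.0): negligible=0.17, ¬wide=1−0.53=0.47; AND[min(a, b)] → w = 0.17
R2 (z=2.0): narrow=0.56, negligible=0.17; AND[min(a, b)] → w = 0.17
R3 (z=34.2): heavy=0.87, narrow=0.56; AND[min(a, b)] → w = 0.56
R4 (z=58.0): negligible=0.17, wide=0.53; AND[min(a, b)] → w = 0.17
Weighted average = (0.17·0.0 + 0.17·2.0 + 0.56·34.2 + 0.17·58.0) / (0.17 + 0.17 + 0.56 + 0.17)
  = 29.3520 / 1.0700 = 27.43

27.43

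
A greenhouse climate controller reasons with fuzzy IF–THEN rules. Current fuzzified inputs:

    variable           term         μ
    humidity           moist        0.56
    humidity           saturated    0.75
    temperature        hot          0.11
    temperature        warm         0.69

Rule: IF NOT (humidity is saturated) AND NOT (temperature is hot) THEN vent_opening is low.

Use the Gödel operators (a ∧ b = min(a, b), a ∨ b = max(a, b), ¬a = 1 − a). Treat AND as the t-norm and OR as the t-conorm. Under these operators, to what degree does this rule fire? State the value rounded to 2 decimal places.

firing strength: ¬saturated=1−0.75=0.25, ¬hot=1−0.11=0.89; AND[min(a, b)] → w = 0.25

0.25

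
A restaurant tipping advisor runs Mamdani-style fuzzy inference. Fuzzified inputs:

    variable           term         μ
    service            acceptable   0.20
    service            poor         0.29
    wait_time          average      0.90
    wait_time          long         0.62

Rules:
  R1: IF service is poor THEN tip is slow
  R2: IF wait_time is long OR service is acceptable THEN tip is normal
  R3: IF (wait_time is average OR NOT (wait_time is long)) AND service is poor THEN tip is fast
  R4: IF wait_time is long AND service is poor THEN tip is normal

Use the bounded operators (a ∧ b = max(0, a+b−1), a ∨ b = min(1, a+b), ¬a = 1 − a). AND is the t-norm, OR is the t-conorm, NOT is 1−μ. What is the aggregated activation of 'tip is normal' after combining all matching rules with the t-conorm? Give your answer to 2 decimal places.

0.82

R1: poor=0.29 → w = 0.29
R2: long=0.62, acceptable=0.20; OR[min(1, a+b)] → w = 0.82
R3: (average=0.90 OR ¬long=1−0.62=0.38) = 1.00; AND[max(0, a+b−1)] with poor=0.29 → w = 0.29
R4: long=0.62, poor=0.29; AND[max(0, a+b−1)] → w = 0.00
Rules with consequent 'normal': {R2, R4} → strengths 0.82, 0.00
Aggregate via t-conorm [min(1, a+b)]: 0.82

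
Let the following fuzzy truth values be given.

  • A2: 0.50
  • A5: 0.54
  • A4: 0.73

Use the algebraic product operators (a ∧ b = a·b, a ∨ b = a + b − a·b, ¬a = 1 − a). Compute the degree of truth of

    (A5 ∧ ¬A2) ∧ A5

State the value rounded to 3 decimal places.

0.146

¬A2 = 1 − 0.5000 = 0.5000
A5 ∧ ¬A2 = a·b on (0.5400, 0.5000) = 0.2700
(A5 ∧ ¬A2) ∧ A5 = a·b on (0.2700, 0.5400) = 0.1458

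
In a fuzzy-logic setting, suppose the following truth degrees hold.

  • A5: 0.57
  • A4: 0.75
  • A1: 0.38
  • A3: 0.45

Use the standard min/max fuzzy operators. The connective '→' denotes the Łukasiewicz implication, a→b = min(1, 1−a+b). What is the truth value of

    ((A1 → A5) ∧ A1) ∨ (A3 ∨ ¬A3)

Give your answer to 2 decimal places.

0.55

A1 → A5  [Łukasiewicz: min(1, 1−a+b)] with a=0.38, b=0.57 → 1.00
(A1 → A5) ∧ A1 = min(a, b) on (1.00, 0.38) = 0.38
¬A3 = 1 − 0.45 = 0.55
A3 ∨ ¬A3 = max(a, b) on (0.45, 0.55) = 0.55
((A1 → A5) ∧ A1) ∨ (A3 ∨ ¬A3) = max(a, b) on (0.38, 0.55) = 0.55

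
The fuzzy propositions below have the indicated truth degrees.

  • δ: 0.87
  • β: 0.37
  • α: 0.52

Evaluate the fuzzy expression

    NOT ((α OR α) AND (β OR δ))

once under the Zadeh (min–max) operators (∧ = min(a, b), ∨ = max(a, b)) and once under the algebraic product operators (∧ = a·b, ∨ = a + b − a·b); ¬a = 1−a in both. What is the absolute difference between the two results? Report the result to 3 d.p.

0.187

Under Zadeh (min–max):
  α OR α = max(a, b) on (0.52, 0.52) = 0.52
  β OR δ = max(a, b) on (0.37, 0.87) = 0.87
  (α OR α) AND (β OR δ) = min(a, b) on (0.52, 0.87) = 0.52
  NOT ((α OR α) AND (β OR δ)) = 1 − 0.52 = 0.48
  → value = 0.4800
Under algebraic product:
  α OR α = a + b − a·b on (0.5200, 0.5200) = 0.7696
  β OR δ = a + b − a·b on (0.3700, 0.8700) = 0.9181
  (α OR α) AND (β OR δ) = a·b on (0.7696, 0.9181) = 0.7066
  NOT ((α OR α) AND (β OR δ)) = 1 − 0.7066 = 0.2934
  → value = 0.2934
|0.4800 − 0.2934| = 0.187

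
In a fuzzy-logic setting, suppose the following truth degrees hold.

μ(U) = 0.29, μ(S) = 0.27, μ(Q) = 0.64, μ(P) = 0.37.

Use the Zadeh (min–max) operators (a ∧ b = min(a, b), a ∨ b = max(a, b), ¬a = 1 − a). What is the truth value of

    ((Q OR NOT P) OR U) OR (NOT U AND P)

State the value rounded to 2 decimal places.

0.64

NOT P = 1 − 0.37 = 0.63
Q OR NOT P = max(a, b) on (0.64, 0.63) = 0.64
(Q OR NOT P) OR U = max(a, b) on (0.64, 0.29) = 0.64
NOT U = 1 − 0.29 = 0.71
NOT U AND P = min(a, b) on (0.71, 0.37) = 0.37
((Q OR NOT P) OR U) OR (NOT U AND P) = max(a, b) on (0.64, 0.37) = 0.64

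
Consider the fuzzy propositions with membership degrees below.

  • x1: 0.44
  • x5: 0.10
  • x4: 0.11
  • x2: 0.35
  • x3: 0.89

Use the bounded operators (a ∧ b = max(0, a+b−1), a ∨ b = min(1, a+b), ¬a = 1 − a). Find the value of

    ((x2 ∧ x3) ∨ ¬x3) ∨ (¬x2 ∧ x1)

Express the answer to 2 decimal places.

0.44

x2 ∧ x3 = max(0, a+b−1) on (0.35, 0.89) = 0.24
¬x3 = 1 − 0.89 = 0.11
(x2 ∧ x3) ∨ ¬x3 = min(1, a+b) on (0.24, 0.11) = 0.35
¬x2 = 1 − 0.35 = 0.65
¬x2 ∧ x1 = max(0, a+b−1) on (0.65, 0.44) = 0.09
((x2 ∧ x3) ∨ ¬x3) ∨ (¬x2 ∧ x1) = min(1, a+b) on (0.35, 0.09) = 0.44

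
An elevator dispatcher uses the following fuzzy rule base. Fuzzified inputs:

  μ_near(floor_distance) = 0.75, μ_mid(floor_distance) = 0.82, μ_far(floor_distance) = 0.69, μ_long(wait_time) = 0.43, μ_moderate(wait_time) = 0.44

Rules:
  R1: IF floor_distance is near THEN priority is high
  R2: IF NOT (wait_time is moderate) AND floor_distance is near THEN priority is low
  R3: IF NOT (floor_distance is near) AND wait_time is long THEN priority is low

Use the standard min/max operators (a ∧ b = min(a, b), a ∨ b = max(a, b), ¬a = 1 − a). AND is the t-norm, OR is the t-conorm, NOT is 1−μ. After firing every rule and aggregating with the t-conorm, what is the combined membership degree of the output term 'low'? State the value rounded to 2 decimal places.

R1: near=0.75 → w = 0.75
R2: ¬moderate=1−0.44=0.56, near=0.75; AND[min(a, b)] → w = 0.56
R3: ¬near=1−0.75=0.25, long=0.43; AND[min(a, b)] → w = 0.25
Rules with consequent 'low': {R2, R3} → strengths 0.56, 0.25
Aggregate via t-conorm [max(a, b)]: 0.56

0.56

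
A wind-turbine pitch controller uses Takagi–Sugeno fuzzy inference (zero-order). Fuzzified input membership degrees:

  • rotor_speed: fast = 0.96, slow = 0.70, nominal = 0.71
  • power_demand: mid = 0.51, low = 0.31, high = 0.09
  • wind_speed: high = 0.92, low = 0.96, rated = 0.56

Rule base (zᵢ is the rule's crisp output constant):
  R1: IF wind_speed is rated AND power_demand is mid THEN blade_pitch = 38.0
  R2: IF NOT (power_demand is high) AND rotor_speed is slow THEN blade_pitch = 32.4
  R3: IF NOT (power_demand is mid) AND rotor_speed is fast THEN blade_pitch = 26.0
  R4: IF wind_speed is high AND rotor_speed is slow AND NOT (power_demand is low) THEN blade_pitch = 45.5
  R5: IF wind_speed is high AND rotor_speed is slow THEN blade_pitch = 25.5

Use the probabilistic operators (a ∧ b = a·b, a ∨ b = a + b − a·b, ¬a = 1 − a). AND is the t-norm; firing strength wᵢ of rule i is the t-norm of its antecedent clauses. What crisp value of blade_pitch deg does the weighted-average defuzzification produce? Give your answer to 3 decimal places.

32.386

R1 (z=38.0): rated=0.56, mid=0.51; AND[a·b] → w = 0.2856
R2 (z=32.4): ¬high=1−0.09=0.91, slow=0.70; AND[a·b] → w = 0.6370
R3 (z=26.0): ¬mid=1−0.51=0.49, fast=0.96; AND[a·b] → w = 0.4704
R4 (z=45.5): high=0.92, slow=0.70, ¬low=1−0.31=0.69; AND[a·b] → w = 0.4444
R5 (z=25.5): high=0.92, slow=0.70; AND[a·b] → w = 0.6440
Weighted average = (0.2856·38.0 + 0.6370·32.4 + 0.4704·26.0 + 0.4444·45.5 + 0.6440·25.5) / (0.2856 + 0.6370 + 0.4704 + 0.4444 + 0.6440)
  = 80.3624 / 2.4814 = 32.386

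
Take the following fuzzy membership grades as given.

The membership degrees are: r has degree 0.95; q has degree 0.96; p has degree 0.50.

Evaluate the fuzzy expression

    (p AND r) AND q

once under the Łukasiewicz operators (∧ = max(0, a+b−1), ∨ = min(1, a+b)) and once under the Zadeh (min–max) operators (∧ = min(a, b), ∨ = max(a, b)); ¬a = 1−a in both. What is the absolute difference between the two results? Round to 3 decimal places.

Under Łukasiewicz:
  p AND r = max(0, a+b−1) on (0.50, 0.95) = 0.45
  (p AND r) AND q = max(0, a+b−1) on (0.45, 0.96) = 0.41
  → value = 0.4100
Under Zadeh (min–max):
  p AND r = min(a, b) on (0.50, 0.95) = 0.50
  (p AND r) AND q = min(a, b) on (0.50, 0.96) = 0.50
  → value = 0.5000
|0.4100 − 0.5000| = 0.090

0.090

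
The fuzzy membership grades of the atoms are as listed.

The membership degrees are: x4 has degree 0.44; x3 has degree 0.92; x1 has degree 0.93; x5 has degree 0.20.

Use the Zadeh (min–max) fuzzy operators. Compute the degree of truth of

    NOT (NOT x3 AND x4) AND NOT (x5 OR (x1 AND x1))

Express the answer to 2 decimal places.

0.07

NOT x3 = 1 − 0.92 = 0.08
NOT x3 AND x4 = min(a, b) on (0.08, 0.44) = 0.08
NOT (NOT x3 AND x4) = 1 − 0.08 = 0.92
x1 AND x1 = min(a, b) on (0.93, 0.93) = 0.93
x5 OR (x1 AND x1) = max(a, b) on (0.20, 0.93) = 0.93
NOT (x5 OR (x1 AND x1)) = 1 − 0.93 = 0.07
NOT (NOT x3 AND x4) AND NOT (x5 OR (x1 AND x1)) = min(a, b) on (0.92, 0.07) = 0.07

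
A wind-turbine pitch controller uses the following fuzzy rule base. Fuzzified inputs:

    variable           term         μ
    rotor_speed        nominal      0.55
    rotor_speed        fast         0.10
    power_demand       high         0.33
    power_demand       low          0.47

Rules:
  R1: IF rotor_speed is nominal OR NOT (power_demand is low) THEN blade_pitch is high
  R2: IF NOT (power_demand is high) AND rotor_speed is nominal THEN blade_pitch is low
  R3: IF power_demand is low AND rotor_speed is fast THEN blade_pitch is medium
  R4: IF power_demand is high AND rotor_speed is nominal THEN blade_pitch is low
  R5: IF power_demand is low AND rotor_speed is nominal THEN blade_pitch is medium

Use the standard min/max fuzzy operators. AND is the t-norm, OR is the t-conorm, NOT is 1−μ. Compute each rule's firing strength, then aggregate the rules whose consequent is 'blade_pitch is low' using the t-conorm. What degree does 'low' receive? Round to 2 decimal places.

R1: nominal=0.55, ¬low=1−0.47=0.53; OR[max(a, b)] → w = 0.55
R2: ¬high=1−0.33=0.67, nominal=0.55; AND[min(a, b)] → w = 0.55
R3: low=0.47, fast=0.10; AND[min(a, b)] → w = 0.10
R4: high=0.33, nominal=0.55; AND[min(a, b)] → w = 0.33
R5: low=0.47, nominal=0.55; AND[min(a, b)] → w = 0.47
Rules with consequent 'low': {R2, R4} → strengths 0.55, 0.33
Aggregate via t-conorm [max(a, b)]: 0.55

0.55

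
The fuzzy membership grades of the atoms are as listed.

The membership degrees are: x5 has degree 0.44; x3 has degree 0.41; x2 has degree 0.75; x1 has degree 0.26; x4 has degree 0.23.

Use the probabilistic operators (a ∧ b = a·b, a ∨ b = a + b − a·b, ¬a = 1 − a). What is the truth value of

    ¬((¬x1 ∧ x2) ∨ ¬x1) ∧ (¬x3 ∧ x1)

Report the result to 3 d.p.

0.018

¬x1 = 1 − 0.2600 = 0.7400
¬x1 ∧ x2 = a·b on (0.7400, 0.7500) = 0.5550
¬x1 = 1 − 0.2600 = 0.7400
(¬x1 ∧ x2) ∨ ¬x1 = a + b − a·b on (0.5550, 0.7400) = 0.8843
¬((¬x1 ∧ x2) ∨ ¬x1) = 1 − 0.8843 = 0.1157
¬x3 = 1 − 0.4100 = 0.5900
¬x3 ∧ x1 = a·b on (0.5900, 0.2600) = 0.1534
¬((¬x1 ∧ x2) ∨ ¬x1) ∧ (¬x3 ∧ x1) = a·b on (0.1157, 0.1534) = 0.0177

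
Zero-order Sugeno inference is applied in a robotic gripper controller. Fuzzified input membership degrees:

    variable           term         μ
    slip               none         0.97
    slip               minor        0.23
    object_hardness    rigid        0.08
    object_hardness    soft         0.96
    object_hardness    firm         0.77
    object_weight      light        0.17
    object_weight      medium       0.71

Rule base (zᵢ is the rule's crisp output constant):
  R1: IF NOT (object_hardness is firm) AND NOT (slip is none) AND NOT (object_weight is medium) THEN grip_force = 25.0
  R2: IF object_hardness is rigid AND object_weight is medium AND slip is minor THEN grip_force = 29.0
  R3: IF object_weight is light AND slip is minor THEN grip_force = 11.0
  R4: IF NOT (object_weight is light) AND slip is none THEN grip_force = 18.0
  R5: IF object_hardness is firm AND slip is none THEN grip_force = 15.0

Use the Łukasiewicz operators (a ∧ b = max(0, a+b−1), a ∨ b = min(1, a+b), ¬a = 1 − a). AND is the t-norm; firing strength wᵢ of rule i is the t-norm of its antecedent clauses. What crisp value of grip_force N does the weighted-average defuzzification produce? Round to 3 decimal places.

R1 (z=25.0): ¬firm=1−0.77=0.23, ¬none=1−0.97=0.03, ¬medium=1−0.71=0.29; AND[max(0, a+b−1)] → w = 0.00
R2 (z=29.0): rigid=0.08, medium=0.71, minor=0.23; AND[max(0, a+b−1)] → w = 0.00
R3 (z=11.0): light=0.17, minor=0.23; AND[max(0, a+b−1)] → w = 0.00
R4 (z=18.0): ¬light=1−0.17=0.83, none=0.97; AND[max(0, a+b−1)] → w = 0.80
R5 (z=15.0): firm=0.77, none=0.97; AND[max(0, a+b−1)] → w = 0.74
Weighted average = (0.00·25.0 + 0.00·29.0 + 0.00·11.0 + 0.80·18.0 + 0.74·15.0) / (0.00 + 0.00 + 0.00 + 0.80 + 0.74)
  = 25.5000 / 1.5400 = 16.558

16.558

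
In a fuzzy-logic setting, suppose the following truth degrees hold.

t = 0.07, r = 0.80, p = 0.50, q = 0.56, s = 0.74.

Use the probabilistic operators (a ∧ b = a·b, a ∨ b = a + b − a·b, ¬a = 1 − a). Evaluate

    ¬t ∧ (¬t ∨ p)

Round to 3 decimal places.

¬t = 1 − 0.0700 = 0.9300
¬t = 1 − 0.0700 = 0.9300
¬t ∨ p = a + b − a·b on (0.9300, 0.5000) = 0.9650
¬t ∧ (¬t ∨ p) = a·b on (0.9300, 0.9650) = 0.8974

0.897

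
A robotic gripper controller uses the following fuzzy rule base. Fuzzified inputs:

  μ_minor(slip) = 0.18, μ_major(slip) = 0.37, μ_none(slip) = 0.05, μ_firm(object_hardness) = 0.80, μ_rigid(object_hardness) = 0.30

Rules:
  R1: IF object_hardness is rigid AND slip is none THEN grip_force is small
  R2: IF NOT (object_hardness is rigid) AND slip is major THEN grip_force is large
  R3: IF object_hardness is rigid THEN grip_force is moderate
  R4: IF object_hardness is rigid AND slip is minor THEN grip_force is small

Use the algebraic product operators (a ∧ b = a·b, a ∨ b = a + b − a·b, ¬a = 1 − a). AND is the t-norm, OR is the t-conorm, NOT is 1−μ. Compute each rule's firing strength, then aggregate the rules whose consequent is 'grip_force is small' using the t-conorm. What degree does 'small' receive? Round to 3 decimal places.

R1: rigid=0.30, none=0.05; AND[a·b] → w = 0.0150
R2: ¬rigid=1−0.30=0.70, major=0.37; AND[a·b] → w = 0.2590
R3: rigid=0.30 → w = 0.3000
R4: rigid=0.30, minor=0.18; AND[a·b] → w = 0.0540
Rules with consequent 'small': {R1, R4} → strengths 0.0150, 0.0540
Aggregate via t-conorm [a + b − a·b]: 0.0682

0.068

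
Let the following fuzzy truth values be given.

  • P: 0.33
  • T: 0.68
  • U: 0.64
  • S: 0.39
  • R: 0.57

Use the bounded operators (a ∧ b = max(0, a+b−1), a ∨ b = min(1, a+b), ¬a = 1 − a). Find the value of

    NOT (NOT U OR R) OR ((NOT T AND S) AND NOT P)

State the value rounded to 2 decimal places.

NOT U = 1 − 0.64 = 0.36
NOT U OR R = min(1, a+b) on (0.36, 0.57) = 0.93
NOT (NOT U OR R) = 1 − 0.93 = 0.07
NOT T = 1 − 0.68 = 0.32
NOT T AND S = max(0, a+b−1) on (0.32, 0.39) = 0.00
NOT P = 1 − 0.33 = 0.67
(NOT T AND S) AND NOT P = max(0, a+b−1) on (0.00, 0.67) = 0.00
NOT (NOT U OR R) OR ((NOT T AND S) AND NOT P) = min(1, a+b) on (0.07, 0.00) = 0.07

0.07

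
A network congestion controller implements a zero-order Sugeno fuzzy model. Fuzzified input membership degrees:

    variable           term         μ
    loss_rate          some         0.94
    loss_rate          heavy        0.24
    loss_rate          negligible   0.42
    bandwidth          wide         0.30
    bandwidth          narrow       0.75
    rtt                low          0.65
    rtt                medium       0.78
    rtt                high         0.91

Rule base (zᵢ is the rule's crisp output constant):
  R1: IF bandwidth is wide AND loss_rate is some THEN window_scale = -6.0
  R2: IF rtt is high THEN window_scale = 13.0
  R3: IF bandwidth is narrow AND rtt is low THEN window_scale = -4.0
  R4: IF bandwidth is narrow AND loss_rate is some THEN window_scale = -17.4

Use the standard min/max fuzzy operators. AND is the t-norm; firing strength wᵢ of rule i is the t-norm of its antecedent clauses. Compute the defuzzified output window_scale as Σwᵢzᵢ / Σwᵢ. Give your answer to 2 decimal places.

R1 (z=-6.0): wide=0.30, some=0.94; AND[min(a, b)] → w = 0.30
R2 (z=13.0): high=0.91 → w = 0.91
R3 (z=-4.0): narrow=0.75, low=0.65; AND[min(a, b)] → w = 0.65
R4 (z=-17.4): narrow=0.75, some=0.94; AND[min(a, b)] → w = 0.75
Weighted average = (0.30·-6.0 + 0.91·13.0 + 0.65·-4.0 + 0.75·-17.4) / (0.30 + 0.91 + 0.65 + 0.75)
  = -5.6200 / 2.6100 = -2.15

-2.15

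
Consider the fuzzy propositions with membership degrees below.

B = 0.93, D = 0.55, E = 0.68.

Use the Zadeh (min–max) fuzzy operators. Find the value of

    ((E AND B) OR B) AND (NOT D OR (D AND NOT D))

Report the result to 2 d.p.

0.45

E AND B = min(a, b) on (0.68, 0.93) = 0.68
(E AND B) OR B = max(a, b) on (0.68, 0.93) = 0.93
NOT D = 1 − 0.55 = 0.45
NOT D = 1 − 0.55 = 0.45
D AND NOT D = min(a, b) on (0.55, 0.45) = 0.45
NOT D OR (D AND NOT D) = max(a, b) on (0.45, 0.45) = 0.45
((E AND B) OR B) AND (NOT D OR (D AND NOT D)) = min(a, b) on (0.93, 0.45) = 0.45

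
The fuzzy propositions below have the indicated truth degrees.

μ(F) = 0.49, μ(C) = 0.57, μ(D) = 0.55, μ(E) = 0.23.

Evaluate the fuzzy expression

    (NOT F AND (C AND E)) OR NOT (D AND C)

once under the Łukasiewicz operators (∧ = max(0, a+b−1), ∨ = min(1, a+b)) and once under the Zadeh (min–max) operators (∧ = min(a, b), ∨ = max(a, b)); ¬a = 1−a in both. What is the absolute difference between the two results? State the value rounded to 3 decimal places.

0.430

Under Łukasiewicz:
  NOT F = 1 − 0.49 = 0.51
  C AND E = max(0, a+b−1) on (0.57, 0.23) = 0.00
  NOT F AND (C AND E) = max(0, a+b−1) on (0.51, 0.00) = 0.00
  D AND C = max(0, a+b−1) on (0.55, 0.57) = 0.12
  NOT (D AND C) = 1 − 0.12 = 0.88
  (NOT F AND (C AND E)) OR NOT (D AND C) = min(1, a+b) on (0.00, 0.88) = 0.88
  → value = 0.8800
Under Zadeh (min–max):
  NOT F = 1 − 0.49 = 0.51
  C AND E = min(a, b) on (0.57, 0.23) = 0.23
  NOT F AND (C AND E) = min(a, b) on (0.51, 0.23) = 0.23
  D AND C = min(a, b) on (0.55, 0.57) = 0.55
  NOT (D AND C) = 1 − 0.55 = 0.45
  (NOT F AND (C AND E)) OR NOT (D AND C) = max(a, b) on (0.23, 0.45) = 0.45
  → value = 0.4500
|0.8800 − 0.4500| = 0.430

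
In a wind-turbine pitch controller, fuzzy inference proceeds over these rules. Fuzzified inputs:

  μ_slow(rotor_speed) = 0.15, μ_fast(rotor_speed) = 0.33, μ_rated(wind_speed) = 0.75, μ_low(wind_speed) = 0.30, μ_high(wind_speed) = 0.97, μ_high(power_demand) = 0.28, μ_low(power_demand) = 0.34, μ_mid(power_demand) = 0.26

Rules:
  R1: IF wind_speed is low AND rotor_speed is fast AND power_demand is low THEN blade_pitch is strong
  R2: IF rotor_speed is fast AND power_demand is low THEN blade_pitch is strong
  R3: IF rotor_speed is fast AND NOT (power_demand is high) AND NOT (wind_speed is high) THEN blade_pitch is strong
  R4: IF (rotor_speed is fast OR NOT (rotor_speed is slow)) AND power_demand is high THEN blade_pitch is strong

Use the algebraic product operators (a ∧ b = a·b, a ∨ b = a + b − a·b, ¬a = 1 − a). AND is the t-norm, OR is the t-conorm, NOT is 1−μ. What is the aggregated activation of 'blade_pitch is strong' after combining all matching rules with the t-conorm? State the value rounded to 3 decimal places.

0.363

R1: low=0.30, fast=0.33, low=0.34; AND[a·b] → w = 0.0337
R2: fast=0.33, low=0.34; AND[a·b] → w = 0.1122
R3: fast=0.33, ¬high=1−0.28=0.72, ¬high=1−0.97=0.03; AND[a·b] → w = 0.0071
R4: (fast=0.33 OR ¬slow=1−0.15=0.85) = 0.8995; AND[a·b] with high=0.28 → w = 0.2519
Rules with consequent 'strong': {R1, R2, R3, R4} → strengths 0.0337, 0.1122, 0.0071, 0.2519
Aggregate via t-conorm [a + b − a·b]: 0.3627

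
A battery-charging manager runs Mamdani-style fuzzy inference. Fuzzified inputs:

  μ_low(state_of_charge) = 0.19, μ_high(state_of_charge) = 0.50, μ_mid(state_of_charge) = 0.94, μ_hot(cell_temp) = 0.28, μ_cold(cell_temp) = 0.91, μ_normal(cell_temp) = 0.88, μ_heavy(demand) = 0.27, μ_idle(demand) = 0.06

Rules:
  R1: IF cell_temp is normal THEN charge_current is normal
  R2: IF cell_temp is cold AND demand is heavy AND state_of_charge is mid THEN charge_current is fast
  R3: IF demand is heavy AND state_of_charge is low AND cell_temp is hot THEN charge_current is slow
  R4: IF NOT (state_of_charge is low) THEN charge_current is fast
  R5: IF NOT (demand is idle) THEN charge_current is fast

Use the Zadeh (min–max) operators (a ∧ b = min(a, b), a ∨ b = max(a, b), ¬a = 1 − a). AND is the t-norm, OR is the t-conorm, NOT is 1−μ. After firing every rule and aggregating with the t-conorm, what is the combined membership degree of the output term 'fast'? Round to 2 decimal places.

0.94

R1: normal=0.88 → w = 0.88
R2: cold=0.91, heavy=0.27, mid=0.94; AND[min(a, b)] → w = 0.27
R3: heavy=0.27, low=0.19, hot=0.28; AND[min(a, b)] → w = 0.19
R4: ¬low=1−0.19=0.81 → w = 0.81
R5: ¬idle=1−0.06=0.94 → w = 0.94
Rules with consequent 'fast': {R2, R4, R5} → strengths 0.27, 0.81, 0.94
Aggregate via t-conorm [max(a, b)]: 0.94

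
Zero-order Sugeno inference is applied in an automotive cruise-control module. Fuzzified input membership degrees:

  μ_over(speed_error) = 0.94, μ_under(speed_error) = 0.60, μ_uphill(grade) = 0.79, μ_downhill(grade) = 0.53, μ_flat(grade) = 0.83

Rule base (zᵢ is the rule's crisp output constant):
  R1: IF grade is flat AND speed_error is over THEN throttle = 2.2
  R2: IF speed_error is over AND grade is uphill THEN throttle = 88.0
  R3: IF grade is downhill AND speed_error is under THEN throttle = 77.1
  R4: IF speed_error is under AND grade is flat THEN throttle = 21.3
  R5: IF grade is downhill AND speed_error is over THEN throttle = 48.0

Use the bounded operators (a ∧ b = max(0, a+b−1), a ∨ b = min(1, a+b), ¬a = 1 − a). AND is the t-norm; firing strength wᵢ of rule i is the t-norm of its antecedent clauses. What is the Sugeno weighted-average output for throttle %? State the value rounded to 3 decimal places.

42.560

R1 (z=2.2): flat=0.83, over=0.94; AND[max(0, a+b−1)] → w = 0.77
R2 (z=88.0): over=0.94, uphill=0.79; AND[max(0, a+b−1)] → w = 0.73
R3 (z=77.1): downhill=0.53, under=0.60; AND[max(0, a+b−1)] → w = 0.13
R4 (z=21.3): under=0.60, flat=0.83; AND[max(0, a+b−1)] → w = 0.43
R5 (z=48.0): downhill=0.53, over=0.94; AND[max(0, a+b−1)] → w = 0.47
Weighted average = (0.77·2.2 + 0.73·88.0 + 0.13·77.1 + 0.43·21.3 + 0.47·48.0) / (0.77 + 0.73 + 0.13 + 0.43 + 0.47)
  = 107.6760 / 2.5300 = 42.560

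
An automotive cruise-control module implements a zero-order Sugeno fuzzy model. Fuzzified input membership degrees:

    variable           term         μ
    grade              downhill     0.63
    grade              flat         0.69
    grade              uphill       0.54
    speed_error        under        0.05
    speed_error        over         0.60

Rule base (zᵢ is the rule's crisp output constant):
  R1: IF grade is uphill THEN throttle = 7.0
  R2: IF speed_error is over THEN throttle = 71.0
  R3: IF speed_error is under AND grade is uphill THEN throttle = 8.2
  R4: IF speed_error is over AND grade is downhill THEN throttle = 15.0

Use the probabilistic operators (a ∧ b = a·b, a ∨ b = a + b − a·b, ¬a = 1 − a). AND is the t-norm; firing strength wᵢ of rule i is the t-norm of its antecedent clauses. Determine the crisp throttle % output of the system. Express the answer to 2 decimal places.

33.83

R1 (z=7.0): uphill=0.54 → w = 0.5400
R2 (z=71.0): over=0.60 → w = 0.6000
R3 (z=8.2): under=0.05, uphill=0.54; AND[a·b] → w = 0.0270
R4 (z=15.0): over=0.60, downhill=0.63; AND[a·b] → w = 0.3780
Weighted average = (0.5400·7.0 + 0.6000·71.0 + 0.0270·8.2 + 0.3780·15.0) / (0.5400 + 0.6000 + 0.0270 + 0.3780)
  = 52.2714 / 1.5450 = 33.83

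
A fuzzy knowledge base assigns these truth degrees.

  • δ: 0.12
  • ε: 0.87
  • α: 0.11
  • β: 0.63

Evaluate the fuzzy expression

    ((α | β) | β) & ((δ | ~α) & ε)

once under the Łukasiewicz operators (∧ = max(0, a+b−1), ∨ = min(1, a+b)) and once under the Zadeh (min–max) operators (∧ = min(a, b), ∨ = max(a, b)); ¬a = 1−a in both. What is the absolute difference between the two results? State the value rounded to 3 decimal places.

Under Łukasiewicz:
  α | β = min(1, a+b) on (0.11, 0.63) = 0.74
  (α | β) | β = min(1, a+b) on (0.74, 0.63) = 1.00
  ~α = 1 − 0.11 = 0.89
  δ | ~α = min(1, a+b) on (0.12, 0.89) = 1.00
  (δ | ~α) & ε = max(0, a+b−1) on (1.00, 0.87) = 0.87
  ((α | β) | β) & ((δ | ~α) & ε) = max(0, a+b−1) on (1.00, 0.87) = 0.87
  → value = 0.8700
Under Zadeh (min–max):
  α | β = max(a, b) on (0.11, 0.63) = 0.63
  (α | β) | β = max(a, b) on (0.63, 0.63) = 0.63
  ~α = 1 − 0.11 = 0.89
  δ | ~α = max(a, b) on (0.12, 0.89) = 0.89
  (δ | ~α) & ε = min(a, b) on (0.89, 0.87) = 0.87
  ((α | β) | β) & ((δ | ~α) & ε) = min(a, b) on (0.63, 0.87) = 0.63
  → value = 0.6300
|0.8700 − 0.6300| = 0.240

0.240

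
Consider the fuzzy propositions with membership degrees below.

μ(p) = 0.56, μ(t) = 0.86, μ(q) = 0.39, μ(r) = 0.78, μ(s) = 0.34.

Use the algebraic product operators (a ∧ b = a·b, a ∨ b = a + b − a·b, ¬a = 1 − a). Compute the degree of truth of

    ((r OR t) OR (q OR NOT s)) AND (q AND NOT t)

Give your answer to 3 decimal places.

0.054

r OR t = a + b − a·b on (0.7800, 0.8600) = 0.9692
NOT s = 1 − 0.3400 = 0.6600
q OR NOT s = a + b − a·b on (0.3900, 0.6600) = 0.7926
(r OR t) OR (q OR NOT s) = a + b − a·b on (0.9692, 0.7926) = 0.9936
NOT t = 1 − 0.8600 = 0.1400
q AND NOT t = a·b on (0.3900, 0.1400) = 0.0546
((r OR t) OR (q OR NOT s)) AND (q AND NOT t) = a·b on (0.9936, 0.0546) = 0.0543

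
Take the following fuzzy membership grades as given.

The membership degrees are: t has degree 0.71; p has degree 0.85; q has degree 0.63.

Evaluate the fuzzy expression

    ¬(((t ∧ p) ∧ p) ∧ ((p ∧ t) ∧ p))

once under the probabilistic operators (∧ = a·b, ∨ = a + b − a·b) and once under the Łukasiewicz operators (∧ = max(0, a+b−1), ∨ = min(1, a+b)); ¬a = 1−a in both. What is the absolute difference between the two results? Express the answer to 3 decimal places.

0.263

Under probabilistic:
  t ∧ p = a·b on (0.7100, 0.8500) = 0.6035
  (t ∧ p) ∧ p = a·b on (0.6035, 0.8500) = 0.5130
  p ∧ t = a·b on (0.8500, 0.7100) = 0.6035
  (p ∧ t) ∧ p = a·b on (0.6035, 0.8500) = 0.5130
  ((t ∧ p) ∧ p) ∧ ((p ∧ t) ∧ p) = a·b on (0.5130, 0.5130) = 0.2631
  ¬(((t ∧ p) ∧ p) ∧ ((p ∧ t) ∧ p)) = 1 − 0.2631 = 0.7369
  → value = 0.7369
Under Łukasiewicz:
  t ∧ p = max(0, a+b−1) on (0.71, 0.85) = 0.56
  (t ∧ p) ∧ p = max(0, a+b−1) on (0.56, 0.85) = 0.41
  p ∧ t = max(0, a+b−1) on (0.85, 0.71) = 0.56
  (p ∧ t) ∧ p = max(0, a+b−1) on (0.56, 0.85) = 0.41
  ((t ∧ p) ∧ p) ∧ ((p ∧ t) ∧ p) = max(0, a+b−1) on (0.41, 0.41) = 0.00
  ¬(((t ∧ p) ∧ p) ∧ ((p ∧ t) ∧ p)) = 1 − 0.00 = 1.00
  → value = 1.0000
|0.7369 − 1.0000| = 0.263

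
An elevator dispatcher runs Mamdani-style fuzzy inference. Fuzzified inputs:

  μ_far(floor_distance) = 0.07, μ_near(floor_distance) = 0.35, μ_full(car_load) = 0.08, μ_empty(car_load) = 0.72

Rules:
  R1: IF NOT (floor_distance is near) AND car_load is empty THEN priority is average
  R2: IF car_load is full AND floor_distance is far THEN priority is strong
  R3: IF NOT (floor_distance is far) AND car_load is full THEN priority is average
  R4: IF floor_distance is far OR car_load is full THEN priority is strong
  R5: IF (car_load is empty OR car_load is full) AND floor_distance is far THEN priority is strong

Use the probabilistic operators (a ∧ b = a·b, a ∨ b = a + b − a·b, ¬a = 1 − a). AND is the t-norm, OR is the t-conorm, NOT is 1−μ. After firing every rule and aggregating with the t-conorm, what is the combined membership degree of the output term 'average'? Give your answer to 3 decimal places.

0.508

R1: ¬near=1−0.35=0.65, empty=0.72; AND[a·b] → w = 0.4680
R2: full=0.08, far=0.07; AND[a·b] → w = 0.0056
R3: ¬far=1−0.07=0.93, full=0.08; AND[a·b] → w = 0.0744
R4: far=0.07, full=0.08; OR[a + b − a·b] → w = 0.1444
R5: (empty=0.72 OR full=0.08) = 0.7424; AND[a·b] with far=0.07 → w = 0.0520
Rules with consequent 'average': {R1, R3} → strengths 0.4680, 0.0744
Aggregate via t-conorm [a + b − a·b]: 0.5076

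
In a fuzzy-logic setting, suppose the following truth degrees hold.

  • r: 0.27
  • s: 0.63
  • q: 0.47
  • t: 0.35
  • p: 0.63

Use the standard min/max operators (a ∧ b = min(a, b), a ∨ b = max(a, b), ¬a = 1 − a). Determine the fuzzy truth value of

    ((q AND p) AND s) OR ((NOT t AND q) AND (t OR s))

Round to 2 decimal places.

q AND p = min(a, b) on (0.47, 0.63) = 0.47
(q AND p) AND s = min(a, b) on (0.47, 0.63) = 0.47
NOT t = 1 − 0.35 = 0.65
NOT t AND q = min(a, b) on (0.65, 0.47) = 0.47
t OR s = max(a, b) on (0.35, 0.63) = 0.63
(NOT t AND q) AND (t OR s) = min(a, b) on (0.47, 0.63) = 0.47
((q AND p) AND s) OR ((NOT t AND q) AND (t OR s)) = max(a, b) on (0.47, 0.47) = 0.47

0.47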